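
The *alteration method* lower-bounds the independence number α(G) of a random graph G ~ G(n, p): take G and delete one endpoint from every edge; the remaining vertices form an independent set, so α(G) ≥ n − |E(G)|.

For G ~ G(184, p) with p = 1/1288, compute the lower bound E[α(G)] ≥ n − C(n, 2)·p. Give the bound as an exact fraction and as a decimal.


E[|E(G)|] = C(184, 2)·p = 16836 · (1/1288) = 183/14.
E[α(G)] ≥ n − E[|E(G)|] = 184 − 183/14 = 2393/14.
Numerically: ≈ 170.929.
(This is only a lower bound; the true E[α(G)] may be larger.)

E[α(G)] ≥ 2393/14 ≈ 170.929.


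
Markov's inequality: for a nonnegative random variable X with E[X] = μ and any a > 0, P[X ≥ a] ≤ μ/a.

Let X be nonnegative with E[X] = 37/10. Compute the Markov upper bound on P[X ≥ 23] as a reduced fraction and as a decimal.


μ = E[X] = 37/10, a = 23.
Markov: P[X ≥ 23] ≤ μ/a = (37/10)/23 = 37/230.
Numerically: ≈ 0.160870.
(Since a = 23 > μ = 3.700000, the bound 37/230 is < 1 and informative.)

P[X ≥ 23] ≤ 37/230 ≈ 0.160870.


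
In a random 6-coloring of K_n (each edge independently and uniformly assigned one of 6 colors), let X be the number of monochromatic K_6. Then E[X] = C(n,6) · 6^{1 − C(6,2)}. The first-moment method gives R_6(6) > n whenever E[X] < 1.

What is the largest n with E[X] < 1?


We need C(n, 6) · 6^{1 − 15} < 1, i.e. C(n, 6) < 6^{15 − 1} = 78364164096.
Check values of n near the boundary:
  n = 194: C(194, 6) = 68482017072; 68482017072 < 78364164096? YES
  n = 195: C(195, 6) = 70656049360; 70656049360 < 78364164096? YES
  n = 196: C(196, 6) = 72887293024; 72887293024 < 78364164096? YES
  n = 197: C(197, 6) = 75176946208; 75176946208 < 78364164096? YES
  n = 198: C(198, 6) = 77526225777; 77526225777 < 78364164096? YES
  n = 199: C(199, 6) = 79936367511; 79936367511 < 78364164096? NO
The largest n with C(n, 6) < 78364164096 is n = 198 (where E[X] = 25842075259/26121388032 ≈ 0.989307). Hence R_6(6) > 198, i.e. R_6(6) ≥ 199.

Largest n = 198; hence R_6(6) > 198.


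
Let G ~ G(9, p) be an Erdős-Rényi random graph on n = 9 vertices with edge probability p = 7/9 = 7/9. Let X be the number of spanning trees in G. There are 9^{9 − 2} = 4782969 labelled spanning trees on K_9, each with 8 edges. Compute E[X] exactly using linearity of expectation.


K_9 has 9^{9 − 2} = 4782969 labelled spanning trees.
For each such spanning tree H, let X_H = 1 if all 8 edges of H are present in G. Then P[X_H = 1] = p^{8} = (7/9)^{8} = 5764801/43046721.
By linearity of expectation: E[X] = Σ_H E[X_H] = 4782969 · p^{8} = 4782969 · 5764801/43046721 = 5764801/9.
Numerically: E[X] ≈ 6.41e+05.

E[X] = 4782969 · (7/9)^{8} = 5764801/9 ≈ 6.41e+05.


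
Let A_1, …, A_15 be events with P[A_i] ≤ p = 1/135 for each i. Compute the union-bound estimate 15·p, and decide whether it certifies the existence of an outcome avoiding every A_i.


Union bound: P[∪_{i=1}^{15} A_i] ≤ Σ_i P[A_i] ≤ 15·p = 15·(1/135) = 1/9.
Numerically: 1/9 ≈ 0.1111.
Is 1/9 < 1? YES.
Since P[∪ A_i] ≤ 1/9 < 1, the complement has P[∩ A_i^c] ≥ 1 − 1/9 = 8/9 > 0, so some outcome avoids every A_i.

15·p = 1/9 ≈ 0.1111; existence CERTIFIED by the union bound.


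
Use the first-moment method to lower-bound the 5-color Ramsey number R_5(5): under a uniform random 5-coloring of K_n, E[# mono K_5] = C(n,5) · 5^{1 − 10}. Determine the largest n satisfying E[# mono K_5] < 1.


We need C(n, 5) · 5^{1 − 10} < 1, i.e. C(n, 5) < 5^{10 − 1} = 1953125.
Check values of n near the boundary:
  n = 43: C(43, 5) = 962598; 962598 < 1953125? YES
  n = 44: C(44, 5) = 1086008; 1086008 < 1953125? YES
  n = 45: C(45, 5) = 1221759; 1221759 < 1953125? YES
  n = 46: C(46, 5) = 1370754; 1370754 < 1953125? YES
  n = 47: C(47, 5) = 1533939; 1533939 < 1953125? YES
  n = 48: C(48, 5) = 1712304; 1712304 < 1953125? YES
  n = 49: C(49, 5) = 1906884; 1906884 < 1953125? YES
  n = 50: C(50, 5) = 2118760; 2118760 < 1953125? NO
  n = 51: C(51, 5) = 2349060; 2349060 < 1953125? NO
  n = 52: C(52, 5) = 2598960; 2598960 < 1953125? NO
The largest n with C(n, 5) < 1953125 is n = 49 (where E[X] = 1906884/1953125 ≈ 0.976325). Hence R_5(5) > 49, i.e. R_5(5) ≥ 50.

Largest n = 49; hence R_5(5) > 49.


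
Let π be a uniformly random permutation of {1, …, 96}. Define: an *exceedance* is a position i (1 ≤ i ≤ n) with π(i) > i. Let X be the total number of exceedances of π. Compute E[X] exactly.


Write X = Σ_{i=1}^{96} X_i, where X_i = 1_{π(i) > i}.
For each fixed i, π(i) is uniform over {1, …, 96} (marginal of a uniform permutation), so P[π(i) > i] = (n − i)/n. Summing: Σ_{i=1}^{96} (n − i)/n = (0 + 1 + … + 95)/96 = 96(96 − 1)/(2·96) = (96 − 1)/2.
Hence E[X] = Σ_{i=1}^{96} (96 − i)/96 = 95/2 ≈ 47.500.

E[X] = 95/2 = 47.500.


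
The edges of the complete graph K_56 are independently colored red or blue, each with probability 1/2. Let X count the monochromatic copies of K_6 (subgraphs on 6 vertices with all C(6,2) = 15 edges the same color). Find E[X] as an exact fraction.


Let X = Σ_S X_S over the C(56, 6) = 32468436 subsets S of size 6, where X_S = 1 if the K_6 on S is monochromatic.
For a fixed S, the K_6 on S has C(6, 2) = 15 edges. P[all 15 edges red] = (1/2)^15, and likewise for blue, so P[monochromatic] = 2·(1/2)^15 = 2^{1 − 15} = 1/16384.
By linearity of expectation: E[X] = C(56, 6) · 2^{1 − 15} = 32468436 · 1/16384 = 8117109/4096.
Numerically: E[X] ≈ 1981.71606.

E[X] = C(56,6)·2^(1−C(6,2)) = 8117109/4096 ≈ 1981.71606.


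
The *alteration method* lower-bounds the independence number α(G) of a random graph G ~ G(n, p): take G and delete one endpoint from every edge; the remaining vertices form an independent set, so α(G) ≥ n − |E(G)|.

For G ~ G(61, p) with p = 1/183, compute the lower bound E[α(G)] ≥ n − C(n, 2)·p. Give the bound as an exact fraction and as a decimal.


E[|E(G)|] = C(61, 2)·p = 1830 · (1/183) = 10.
E[α(G)] ≥ n − E[|E(G)|] = 61 − 10 = 51.
Numerically: ≈ 51.00000.
(This is only a lower bound; the true E[α(G)] may be larger.)

E[α(G)] ≥ 51 ≈ 51.00000.


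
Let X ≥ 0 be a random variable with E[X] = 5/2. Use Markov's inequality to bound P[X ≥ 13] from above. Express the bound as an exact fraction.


μ = E[X] = 5/2, a = 13.
Markov: P[X ≥ 13] ≤ μ/a = (5/2)/13 = 5/26.
Numerically: ≈ 0.192308.
(Since a = 13 > μ = 2.500000, the bound 5/26 is < 1 and informative.)

P[X ≥ 13] ≤ 5/26 ≈ 0.192308.


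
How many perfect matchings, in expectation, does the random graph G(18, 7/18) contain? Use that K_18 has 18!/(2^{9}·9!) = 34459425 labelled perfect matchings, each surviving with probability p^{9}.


K_18 has 18!/(2^{9}·9!) = 34459425 labelled perfect matchings.
For each such perfect matching H, let X_H = 1 if all 9 edges of H are present in G. Then P[X_H = 1] = p^{9} = (7/18)^{9} = 40353607/198359290368.
By linearity of expectation: E[X] = Σ_H E[X_H] = 34459425 · p^{9} = 34459425 · 40353607/198359290368 = 17167433257975/2448880128.
Numerically: E[X] ≈ 7010.

E[X] = 34459425 · (7/18)^{9} = 17167433257975/2448880128 ≈ 7010.


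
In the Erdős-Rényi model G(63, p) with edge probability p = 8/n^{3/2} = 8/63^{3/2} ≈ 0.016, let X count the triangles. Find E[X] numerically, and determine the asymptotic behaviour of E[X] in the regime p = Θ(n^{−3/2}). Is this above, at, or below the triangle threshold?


Number of potential triangles: C(63, 3) = 39711.
Each occurs with probability p³ ≈ (0.016)³ ≈ 4.094845e-06.
By linearity: E[X] = C(63, 3)·p³ ≈ 39711 · 4.094845e-06 ≈ 0.1626.
Since α = 3/2 > 1, p = c/n^{3/2} = o(1/n) is below the triangle threshold p ~ 1/n. Asymptotically E[X] ~ (c³/6)·n^{3(1−α)} = (8³/6)·n^{-1.5} → 0, so by Markov's inequality G has no triangles w.h.p.

E[X] ≈ 0.1626; in regime p = Θ(1/n^{3/2}) E[X] tends to 0 (below the triangle threshold p ~ 1/n).


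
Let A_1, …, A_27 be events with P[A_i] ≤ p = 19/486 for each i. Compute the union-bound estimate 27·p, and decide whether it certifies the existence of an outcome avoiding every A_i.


Union bound: P[∪_{i=1}^{27} A_i] ≤ Σ_i P[A_i] ≤ 27·p = 27·(19/486) = 19/18.
Numerically: 19/18 ≈ 1.056.
Is 19/18 < 1? NO.
Since the bound 19/18 is ≥ 1, the union bound is uninformative here; it does NOT by itself certify existence.

27·p = 19/18 ≈ 1.056; existence NOT certified by the union bound.


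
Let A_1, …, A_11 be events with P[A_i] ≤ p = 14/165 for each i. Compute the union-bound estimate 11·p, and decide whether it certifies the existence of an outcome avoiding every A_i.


Union bound: P[∪_{i=1}^{11} A_i] ≤ Σ_i P[A_i] ≤ 11·p = 11·(14/165) = 14/15.
Numerically: 14/15 ≈ 0.9333.
Is 14/15 < 1? YES.
Since P[∪ A_i] ≤ 14/15 < 1, the complement has P[∩ A_i^c] ≥ 1 − 14/15 = 1/15 > 0, so some outcome avoids every A_i.

11·p = 14/15 ≈ 0.9333; existence CERTIFIED by the union bound.


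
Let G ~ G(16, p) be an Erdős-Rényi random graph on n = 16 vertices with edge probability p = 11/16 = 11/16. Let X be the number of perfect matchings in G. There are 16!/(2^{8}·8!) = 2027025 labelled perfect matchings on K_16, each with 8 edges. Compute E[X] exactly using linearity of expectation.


K_16 has 16!/(2^{8}·8!) = 2027025 labelled perfect matchings.
For each such perfect matching H, let X_H = 1 if all 8 edges of H are present in G. Then P[X_H = 1] = p^{8} = (11/16)^{8} = 214358881/4294967296.
By linearity of expectation: E[X] = Σ_H E[X_H] = 2027025 · p^{8} = 2027025 · 214358881/4294967296 = 434510810759025/4294967296.
Numerically: E[X] ≈ 1.012e+05.

E[X] = 2027025 · (11/16)^{8} = 434510810759025/4294967296 ≈ 1.012e+05.


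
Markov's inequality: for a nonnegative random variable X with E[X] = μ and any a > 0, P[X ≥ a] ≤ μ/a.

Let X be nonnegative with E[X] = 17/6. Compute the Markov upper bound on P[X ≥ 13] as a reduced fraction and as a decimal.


μ = E[X] = 17/6, a = 13.
Markov: P[X ≥ 13] ≤ μ/a = (17/6)/13 = 17/78.
Numerically: ≈ 0.2179.
(Since a = 13 > μ = 2.8333, the bound 17/78 is < 1 and informative.)

P[X ≥ 13] ≤ 17/78 ≈ 0.2179.


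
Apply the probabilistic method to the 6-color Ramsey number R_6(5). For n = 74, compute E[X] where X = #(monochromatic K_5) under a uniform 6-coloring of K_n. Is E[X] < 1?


E[X] = C(74, 5) · 6^{1 − 10} = 16108764 · 6^{−9} = 16108764/10077696.
As a reduced fraction: E[X] = 1342397/839808 ≈ 1.598457.
Is E[X] < 1? NO.
Since E[X] ≥ 1, the first-moment bound is inconclusive at n = 74; it does NOT by itself certify R_6(5) > 74.

E[X] = 1342397/839808 ≈ 1.598457; E[X] ≥ 1; first-moment method inconclusive here.


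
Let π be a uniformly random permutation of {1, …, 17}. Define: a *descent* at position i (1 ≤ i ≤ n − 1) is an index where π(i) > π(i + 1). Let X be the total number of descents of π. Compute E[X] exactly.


Write X = Σ X_I over i = 1, …, 16, with X_I the indicator of one descent.
There are 16 indicators.
For each fixed i, the pair (π(i), π(i+1)) is a uniformly random ordered pair of distinct values from {1, …, 17}; by symmetry P[π(i) > π(i+1)] = 1/2.
By linearity: E[X] = 16 · (1/2) = (17 − 1) · (1/2) = 8 ≈ 8.000.

E[X] = 8 = 8.000.


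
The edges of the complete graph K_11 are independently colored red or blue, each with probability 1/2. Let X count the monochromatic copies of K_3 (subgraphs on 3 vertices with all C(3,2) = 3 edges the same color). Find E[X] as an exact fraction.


Let X = Σ_S X_S over the C(11, 3) = 165 subsets S of size 3, where X_S = 1 if the K_3 on S is monochromatic.
For a fixed S, the K_3 on S has C(3, 2) = 3 edges. P[all 3 edges red] = (1/2)^3, and likewise for blue, so P[monochromatic] = 2·(1/2)^3 = 2^{1 − 3} = 1/4.
By linearity: E[X] = C(11, 3) · 2^{1 − 3} = 165 · 1/4 = 165/4.
Numerically: E[X] ≈ 41.250.

E[X] = C(11,3)·2^(1−C(3,2)) = 165/4 ≈ 41.250.


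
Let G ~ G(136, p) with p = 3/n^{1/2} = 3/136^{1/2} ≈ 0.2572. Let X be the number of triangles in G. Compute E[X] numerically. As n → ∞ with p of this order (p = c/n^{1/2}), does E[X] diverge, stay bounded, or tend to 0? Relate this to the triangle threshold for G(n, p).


Number of potential triangles: C(136, 3) = 410040.
Each occurs with probability p³ ≈ (0.2572)³ ≈ 1.702376e-02.
By linearity: E[X] = C(136, 3)·p³ ≈ 410040 · 1.702376e-02 ≈ 6980.4212.
Since α = 1/2 < 1, p = c/n^{1/2} ≫ 1/n is above the triangle threshold p ~ 1/n. Asymptotically E[X] ~ (c³/6)·n^{3(1−α)} = (3³/6)·n^{1.5} → ∞; triangles are abundant w.h.p.

E[X] ≈ 6980.4212; in regime p = Θ(1/n^{1/2}) E[X] diverges (above the triangle threshold p ~ 1/n).


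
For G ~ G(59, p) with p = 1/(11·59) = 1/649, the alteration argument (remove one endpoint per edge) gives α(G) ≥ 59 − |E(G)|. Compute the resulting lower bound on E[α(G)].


E[|E(G)|] = C(59, 2)·p = 1711 · (1/649) = 29/11.
E[α(G)] ≥ n − E[|E(G)|] = 59 − 29/11 = 620/11.
Numerically: ≈ 56.364.
(This is only a lower bound; the true E[α(G)] may be larger.)

E[α(G)] ≥ 620/11 ≈ 56.364.


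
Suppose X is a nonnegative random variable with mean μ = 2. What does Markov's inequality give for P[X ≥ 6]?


μ = E[X] = 2, a = 6.
Markov: P[X ≥ 6] ≤ μ/a = (2)/6 = 1/3.
Numerically: ≈ 0.333.
(Since a = 6 > μ = 2.000, the bound 1/3 is < 1 and informative.)

P[X ≥ 6] ≤ 1/3 ≈ 0.333.


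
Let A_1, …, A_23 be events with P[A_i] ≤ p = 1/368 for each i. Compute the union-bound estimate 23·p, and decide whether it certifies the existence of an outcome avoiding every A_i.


Union bound: P[∪_{i=1}^{23} A_i] ≤ Σ_i P[A_i] ≤ 23·p = 23·(1/368) = 1/16.
Numerically: 1/16 ≈ 0.06250.
Is 1/16 < 1? YES.
Since P[∪ A_i] ≤ 1/16 < 1, the complement has P[∩ A_i^c] ≥ 1 − 1/16 = 15/16 > 0, so some outcome avoids every A_i.

23·p = 1/16 ≈ 0.06250; existence CERTIFIED by the union bound.


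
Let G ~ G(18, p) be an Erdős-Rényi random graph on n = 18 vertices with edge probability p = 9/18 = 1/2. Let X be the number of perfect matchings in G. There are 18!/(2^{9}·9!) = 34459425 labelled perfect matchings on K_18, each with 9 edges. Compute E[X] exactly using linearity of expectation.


K_18 has 18!/(2^{9}·9!) = 34459425 labelled perfect matchings.
For each such perfect matching H, let X_H = 1 if all 9 edges of H are present in G. Then P[X_H = 1] = p^{9} = (1/2)^{9} = 1/512.
By linearity: E[X] = Σ_H E[X_H] = 34459425 · p^{9} = 34459425 · 1/512 = 34459425/512.
Numerically: E[X] ≈ 6.73e+04.

E[X] = 34459425 · (1/2)^{9} = 34459425/512 ≈ 6.73e+04.


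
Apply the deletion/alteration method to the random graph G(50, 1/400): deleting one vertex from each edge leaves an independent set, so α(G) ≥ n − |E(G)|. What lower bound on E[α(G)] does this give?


E[|E(G)|] = C(50, 2)·p = 1225 · (1/400) = 49/16.
E[α(G)] ≥ n − E[|E(G)|] = 50 − 49/16 = 751/16.
Numerically: ≈ 46.937500.
(This is only a lower bound; the true E[α(G)] may be larger.)

E[α(G)] ≥ 751/16 ≈ 46.937500.


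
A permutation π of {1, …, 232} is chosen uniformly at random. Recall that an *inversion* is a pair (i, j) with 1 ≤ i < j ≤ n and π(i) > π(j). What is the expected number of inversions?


Write X = Σ X_I over the C(232, 2) = 26796 pairs i < j, with X_I the indicator of one inversion.
There are 26796 indicators.
For each fixed pair i < j, the values π(i) and π(j) are two distinct elements of {1, …, 232} in uniformly random order; by symmetry P[π(i) > π(j)] = 1/2.
By linearity: E[X] = 26796 · (1/2) = C(232, 2) · (1/2) = 26796/2 = 13398 ≈ 13398.000000.

E[X] = 13398 = 13398.000000.


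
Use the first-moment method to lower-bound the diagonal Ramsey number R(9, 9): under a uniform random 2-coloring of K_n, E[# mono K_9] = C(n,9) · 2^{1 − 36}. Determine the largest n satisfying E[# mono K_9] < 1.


We need C(n, 9) · 2^{1 − 36} < 1, i.e. C(n, 9) < 2^{36 − 1} = 34359738368.
Check values of n near the boundary:
  n = 64: C(64, 9) = 27540584512; 27540584512 < 34359738368? YES
  n = 65: C(65, 9) = 31966749880; 31966749880 < 34359738368? YES
  n = 66: C(66, 9) = 37014131440; 37014131440 < 34359738368? NO
  n = 67: C(67, 9) = 42757703560; 42757703560 < 34359738368? NO
  n = 68: C(68, 9) = 49280065120; 49280065120 < 34359738368? NO
The largest n with C(n, 9) < 34359738368 is n = 65 (where E[X] = 3995843735/4294967296 ≈ 0.93035). Hence R(9, 9) > 65, i.e. R(9, 9) ≥ 66.

Largest n = 65; hence R(9, 9) > 65.


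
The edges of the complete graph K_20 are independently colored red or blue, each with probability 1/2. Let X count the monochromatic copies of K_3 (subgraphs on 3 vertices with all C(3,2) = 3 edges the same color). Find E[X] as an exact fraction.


Let X = Σ_S X_S over the C(20, 3) = 1140 subsets S of size 3, where X_S = 1 if the K_3 on S is monochromatic.
For a fixed S, the K_3 on S has C(3, 2) = 3 edges. P[all 3 edges red] = (1/2)^3, and likewise for blue, so P[monochromatic] = 2·(1/2)^3 = 2^{1 − 3} = 1/4.
By linearity of expectation: E[X] = C(20, 3) · 2^{1 − 3} = 1140 · 1/4 = 285.
Numerically: E[X] ≈ 285.0000.

E[X] = C(20,3)·2^(1−C(3,2)) = 285 ≈ 285.0000.


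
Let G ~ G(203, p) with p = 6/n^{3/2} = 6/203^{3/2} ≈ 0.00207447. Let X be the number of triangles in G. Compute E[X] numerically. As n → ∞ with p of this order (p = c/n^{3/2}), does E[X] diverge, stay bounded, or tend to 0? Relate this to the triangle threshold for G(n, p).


Number of potential triangles: C(203, 3) = 1373701.
Each occurs with probability p³ ≈ (0.00207447)³ ≈ 8.92732983e-09.
By linearity: E[X] = C(203, 3)·p³ ≈ 1373701 · 8.92732983e-09 ≈ 0.012263.
Since α = 3/2 > 1, p = c/n^{3/2} = o(1/n) is below the triangle threshold p ~ 1/n. Asymptotically E[X] ~ (c³/6)·n^{3(1−α)} = (6³/6)·n^{-1.5} → 0, so by Markov's inequality G has no triangles w.h.p.

E[X] ≈ 0.012263; in regime p = Θ(1/n^{3/2}) E[X] tends to 0 (below the triangle threshold p ~ 1/n).


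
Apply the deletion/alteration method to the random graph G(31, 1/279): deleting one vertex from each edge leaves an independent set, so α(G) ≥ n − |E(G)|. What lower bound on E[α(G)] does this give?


E[|E(G)|] = C(31, 2)·p = 465 · (1/279) = 5/3.
E[α(G)] ≥ n − E[|E(G)|] = 31 − 5/3 = 88/3.
Numerically: ≈ 29.33333.
(This is only a lower bound; the true E[α(G)] may be larger.)

E[α(G)] ≥ 88/3 ≈ 29.33333.


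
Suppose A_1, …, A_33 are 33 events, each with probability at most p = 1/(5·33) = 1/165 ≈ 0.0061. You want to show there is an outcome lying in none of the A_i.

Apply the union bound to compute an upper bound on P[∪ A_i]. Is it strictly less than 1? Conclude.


Union bound: P[∪_{i=1}^{33} A_i] ≤ Σ_i P[A_i] ≤ 33·p = 33·(1/165) = 1/5.
Numerically: 1/5 ≈ 0.2000.
Is 1/5 < 1? YES.
Since P[∪ A_i] ≤ 1/5 < 1, the complement has P[∩ A_i^c] ≥ 1 − 1/5 = 4/5 > 0, so some outcome avoids every A_i.

33·p = 1/5 ≈ 0.2000; existence CERTIFIED by the union bound.


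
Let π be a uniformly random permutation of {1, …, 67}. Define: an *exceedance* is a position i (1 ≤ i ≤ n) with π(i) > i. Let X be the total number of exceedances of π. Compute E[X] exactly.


Write X = Σ_{i=1}^{67} X_i, where X_i = 1_{π(i) > i}.
For each fixed i, π(i) is uniform over {1, …, 67} (marginal of a uniform permutation), so P[π(i) > i] = (n − i)/n. Summing: Σ_{i=1}^{67} (n − i)/n = (0 + 1 + … + 66)/67 = 67(67 − 1)/(2·67) = (67 − 1)/2.
Hence E[X] = Σ_{i=1}^{67} (67 − i)/67 = 33 ≈ 33.0000.

E[X] = 33 = 33.0000.


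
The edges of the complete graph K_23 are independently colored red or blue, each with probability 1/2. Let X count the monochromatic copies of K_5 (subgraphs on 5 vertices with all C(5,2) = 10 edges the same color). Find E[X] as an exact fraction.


Let X = Σ_S X_S over the C(23, 5) = 33649 subsets S of size 5, where X_S = 1 if the K_5 on S is monochromatic.
For a fixed S, the K_5 on S has C(5, 2) = 10 edges. P[all 10 edges red] = (1/2)^10, and likewise for blue, so P[monochromatic] = 2·(1/2)^10 = 2^{1 − 10} = 1/512.
By linearity: E[X] = C(23, 5) · 2^{1 − 10} = 33649 · 1/512 = 33649/512.
Numerically: E[X] ≈ 65.72070.

E[X] = C(23,5)·2^(1−C(5,2)) = 33649/512 ≈ 65.72070.


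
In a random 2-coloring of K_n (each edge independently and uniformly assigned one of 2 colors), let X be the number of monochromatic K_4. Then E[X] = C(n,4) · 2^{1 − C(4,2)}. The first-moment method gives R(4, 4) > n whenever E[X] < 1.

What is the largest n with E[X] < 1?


We need C(n, 4) · 2^{1 − 6} < 1, i.e. C(n, 4) < 2^{6 − 1} = 32.
Check values of n near the boundary:
  n = 4: C(4, 4) = 1; 1 < 32? YES
  n = 5: C(5, 4) = 5; 5 < 32? YES
  n = 6: C(6, 4) = 15; 15 < 32? YES
  n = 7: C(7, 4) = 35; 35 < 32? NO
  n = 8: C(8, 4) = 70; 70 < 32? NO
The largest n with C(n, 4) < 32 is n = 6 (where E[X] = 15/32 ≈ 0.46875). Hence R(4, 4) > 6, i.e. R(4, 4) ≥ 7.

Largest n = 6; hence R(4, 4) > 6.


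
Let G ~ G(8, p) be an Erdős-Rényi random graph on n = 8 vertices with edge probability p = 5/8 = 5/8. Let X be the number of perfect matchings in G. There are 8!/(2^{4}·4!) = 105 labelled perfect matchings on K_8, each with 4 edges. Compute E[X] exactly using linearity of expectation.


K_8 has 8!/(2^{4}·4!) = 105 labelled perfect matchings.
For each such perfect matching H, let X_H = 1 if all 4 edges of H are present in G. Then P[X_H = 1] = p^{4} = (5/8)^{4} = 625/4096.
Summing the indicators: E[X] = Σ_H E[X_H] = 105 · p^{4} = 105 · 625/4096 = 65625/4096.
Numerically: E[X] ≈ 16.

E[X] = 105 · (5/8)^{4} = 65625/4096 ≈ 16.


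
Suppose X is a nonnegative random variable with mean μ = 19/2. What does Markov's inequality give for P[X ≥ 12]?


μ = E[X] = 19/2, a = 12.
Markov: P[X ≥ 12] ≤ μ/a = (19/2)/12 = 19/24.
Numerically: ≈ 0.792.
(Since a = 12 > μ = 9.500, the bound 19/24 is < 1 and informative.)

P[X ≥ 12] ≤ 19/24 ≈ 0.792.


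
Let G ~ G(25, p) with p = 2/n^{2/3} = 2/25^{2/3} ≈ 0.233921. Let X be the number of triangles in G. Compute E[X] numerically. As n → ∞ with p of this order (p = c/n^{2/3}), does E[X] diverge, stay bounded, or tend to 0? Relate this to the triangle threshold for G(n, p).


Number of potential triangles: C(25, 3) = 2300.
Each occurs with probability p³ ≈ (0.233921)³ ≈ 1.28000000e-02.
By linearity: E[X] = C(25, 3)·p³ ≈ 2300 · 1.28000000e-02 ≈ 29.440000.
Since α = 2/3 < 1, p = c/n^{2/3} ≫ 1/n is above the triangle threshold p ~ 1/n. Asymptotically E[X] ~ (c³/6)·n^{3(1−α)} = (2³/6)·n^{1} → ∞; triangles are abundant w.h.p.

E[X] ≈ 29.440000; in regime p = Θ(1/n^{2/3}) E[X] diverges (above the triangle threshold p ~ 1/n).


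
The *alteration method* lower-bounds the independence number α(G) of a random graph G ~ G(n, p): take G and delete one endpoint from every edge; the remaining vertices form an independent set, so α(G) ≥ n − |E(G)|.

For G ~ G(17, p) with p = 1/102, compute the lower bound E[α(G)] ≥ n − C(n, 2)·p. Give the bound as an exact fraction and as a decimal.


E[|E(G)|] = C(17, 2)·p = 136 · (1/102) = 4/3.
E[α(G)] ≥ n − E[|E(G)|] = 17 − 4/3 = 47/3.
Numerically: ≈ 15.667.
(This is only a lower bound; the true E[α(G)] may be larger.)

E[α(G)] ≥ 47/3 ≈ 15.667.


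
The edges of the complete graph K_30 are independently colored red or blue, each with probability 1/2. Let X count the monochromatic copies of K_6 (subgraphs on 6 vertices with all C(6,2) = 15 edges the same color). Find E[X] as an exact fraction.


Let X = Σ_S X_S over the C(30, 6) = 593775 subsets S of size 6, where X_S = 1 if the K_6 on S is monochromatic.
For a fixed S, the K_6 on S has C(6, 2) = 15 edges. P[all 15 edges red] = (1/2)^15, and likewise for blue, so P[monochromatic] = 2·(1/2)^15 = 2^{1 − 15} = 1/16384.
By linearity of expectation: E[X] = C(30, 6) · 2^{1 − 15} = 593775 · 1/16384 = 593775/16384.
Numerically: E[X] ≈ 36.241150.

E[X] = C(30,6)·2^(1−C(6,2)) = 593775/16384 ≈ 36.241150.


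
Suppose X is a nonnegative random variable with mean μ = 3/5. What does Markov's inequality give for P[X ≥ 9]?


μ = E[X] = 3/5, a = 9.
Markov: P[X ≥ 9] ≤ μ/a = (3/5)/9 = 1/15.
Numerically: ≈ 0.066667.
(Since a = 9 > μ = 0.600000, the bound 1/15 is < 1 and informative.)

P[X ≥ 9] ≤ 1/15 ≈ 0.066667.


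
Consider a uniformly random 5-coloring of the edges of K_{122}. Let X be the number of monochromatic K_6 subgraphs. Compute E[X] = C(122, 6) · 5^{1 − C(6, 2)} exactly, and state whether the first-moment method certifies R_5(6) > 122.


E[X] = C(122, 6) · 5^{1 − 15} = 4042116078 · 5^{−14} = 4042116078/6103515625.
As a reduced fraction: E[X] = 4042116078/6103515625 ≈ 0.6622603.
Is E[X] < 1? YES.
Since E[X] < 1, there exists a 5-coloring of K_{122} with no monochromatic K_6; hence R_5(6) > 122.

E[X] = 4042116078/6103515625 ≈ 0.6622603; E[X] < 1, so R_5(6) > 122.


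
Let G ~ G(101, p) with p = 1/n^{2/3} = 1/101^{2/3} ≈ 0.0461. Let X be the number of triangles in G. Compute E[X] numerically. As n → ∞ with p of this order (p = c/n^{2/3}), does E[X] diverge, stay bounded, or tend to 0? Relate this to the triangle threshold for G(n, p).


Number of potential triangles: C(101, 3) = 166650.
Each occurs with probability p³ ≈ (0.0461)³ ≈ 9.80296e-05.
By linearity: E[X] = C(101, 3)·p³ ≈ 166650 · 9.80296e-05 ≈ 16.337.
Since α = 2/3 < 1, p = c/n^{2/3} ≫ 1/n is above the triangle threshold p ~ 1/n. Asymptotically E[X] ~ (c³/6)·n^{3(1−α)} = (1³/6)·n^{1} → ∞; triangles are abundant w.h.p.

E[X] ≈ 16.337; in regime p = Θ(1/n^{2/3}) E[X] diverges (above the triangle threshold p ~ 1/n).


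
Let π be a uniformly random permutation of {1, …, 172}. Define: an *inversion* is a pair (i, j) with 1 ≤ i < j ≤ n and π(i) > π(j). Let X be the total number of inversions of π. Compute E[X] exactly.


Write X = Σ X_I over the C(172, 2) = 14706 pairs i < j, with X_I the indicator of one inversion.
There are 14706 indicators.
For each fixed pair i < j, the values π(i) and π(j) are two distinct elements of {1, …, 172} in uniformly random order; by symmetry P[π(i) > π(j)] = 1/2.
By linearity: E[X] = 14706 · (1/2) = C(172, 2) · (1/2) = 14706/2 = 7353 ≈ 7353.00000.

E[X] = 7353 = 7353.00000.


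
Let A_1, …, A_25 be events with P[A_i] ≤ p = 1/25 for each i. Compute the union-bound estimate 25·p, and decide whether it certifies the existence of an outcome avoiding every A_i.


Union bound: P[∪_{i=1}^{25} A_i] ≤ Σ_i P[A_i] ≤ 25·p = 25·(1/25) = 1.
Numerically: 1 ≈ 1.000000.
Is 1 < 1? NO.
Since the bound 1 is ≥ 1, the union bound is uninformative here; it does NOT by itself certify existence.

25·p = 1 ≈ 1.000000; existence NOT certified by the union bound.


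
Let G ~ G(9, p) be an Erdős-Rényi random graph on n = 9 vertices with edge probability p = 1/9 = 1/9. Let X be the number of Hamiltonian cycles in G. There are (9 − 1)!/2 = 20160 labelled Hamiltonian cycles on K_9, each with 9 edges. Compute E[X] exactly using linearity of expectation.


K_9 has (9 − 1)!/2 = 20160 labelled Hamiltonian cycles.
For each such Hamiltonian cycle H, let X_H = 1 if all 9 edges of H are present in G. Then P[X_H = 1] = p^{9} = (1/9)^{9} = 1/387420489.
By linearity: E[X] = Σ_H E[X_H] = 20160 · p^{9} = 20160 · 1/387420489 = 2240/43046721.
Numerically: E[X] ≈ 5.204e-05.

E[X] = 20160 · (1/9)^{9} = 2240/43046721 ≈ 5.204e-05.


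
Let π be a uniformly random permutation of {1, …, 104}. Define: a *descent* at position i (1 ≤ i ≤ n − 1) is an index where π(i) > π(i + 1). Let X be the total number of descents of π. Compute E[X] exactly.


Write X = Σ X_I over i = 1, …, 103, with X_I the indicator of one descent.
There are 103 indicators.
For each fixed i, the pair (π(i), π(i+1)) is a uniformly random ordered pair of distinct values from {1, …, 104}; by symmetry P[π(i) > π(i+1)] = 1/2.
By linearity: E[X] = 103 · (1/2) = (104 − 1) · (1/2) = 103/2 ≈ 51.500.

E[X] = 103/2 = 51.500.


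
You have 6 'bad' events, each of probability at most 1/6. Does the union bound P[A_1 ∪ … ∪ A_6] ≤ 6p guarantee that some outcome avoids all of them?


Union bound: P[∪_{i=1}^{6} A_i] ≤ Σ_i P[A_i] ≤ 6·p = 6·(1/6) = 1.
Numerically: 1 ≈ 1.0000.
Is 1 < 1? NO.
Since the bound 1 is ≥ 1, the union bound is uninformative here; it does NOT by itself certify existence.

6·p = 1 ≈ 1.0000; existence NOT certified by the union bound.


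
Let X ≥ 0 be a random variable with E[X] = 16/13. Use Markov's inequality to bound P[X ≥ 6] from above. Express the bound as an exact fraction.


μ = E[X] = 16/13, a = 6.
Markov: P[X ≥ 6] ≤ μ/a = (16/13)/6 = 8/39.
Numerically: ≈ 0.205128.
(Since a = 6 > μ = 1.230769, the bound 8/39 is < 1 and informative.)

P[X ≥ 6] ≤ 8/39 ≈ 0.205128.


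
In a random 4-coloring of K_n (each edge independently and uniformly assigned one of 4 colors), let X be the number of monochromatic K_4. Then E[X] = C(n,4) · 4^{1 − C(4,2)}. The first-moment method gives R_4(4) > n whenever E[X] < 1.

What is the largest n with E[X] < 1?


We need C(n, 4) · 4^{1 − 6} < 1, i.e. C(n, 4) < 4^{6 − 1} = 1024.
Check values of n near the boundary:
  n = 11: C(11, 4) = 330; 330 < 1024? YES
  n = 12: C(12, 4) = 495; 495 < 1024? YES
  n = 13: C(13, 4) = 715; 715 < 1024? YES
  n = 14: C(14, 4) = 1001; 1001 < 1024? YES
  n = 15: C(15, 4) = 1365; 1365 < 1024? NO
The largest n with C(n, 4) < 1024 is n = 14 (where E[X] = 1001/1024 ≈ 0.9775391). Hence R_4(4) > 14, i.e. R_4(4) ≥ 15.

Largest n = 14; hence R_4(4) > 14.


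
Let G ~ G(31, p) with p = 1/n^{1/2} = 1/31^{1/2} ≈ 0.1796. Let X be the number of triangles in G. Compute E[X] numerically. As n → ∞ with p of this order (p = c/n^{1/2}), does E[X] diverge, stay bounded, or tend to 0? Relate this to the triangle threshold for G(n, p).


Number of potential triangles: C(31, 3) = 4495.
Each occurs with probability p³ ≈ (0.1796)³ ≈ 5.793719e-03.
By linearity: E[X] = C(31, 3)·p³ ≈ 4495 · 5.793719e-03 ≈ 26.0428.
Since α = 1/2 < 1, p = c/n^{1/2} ≫ 1/n is above the triangle threshold p ~ 1/n. Asymptotically E[X] ~ (c³/6)·n^{3(1−α)} = (1³/6)·n^{1.5} → ∞; triangles are abundant w.h.p.

E[X] ≈ 26.0428; in regime p = Θ(1/n^{1/2}) E[X] diverges (above the triangle threshold p ~ 1/n).


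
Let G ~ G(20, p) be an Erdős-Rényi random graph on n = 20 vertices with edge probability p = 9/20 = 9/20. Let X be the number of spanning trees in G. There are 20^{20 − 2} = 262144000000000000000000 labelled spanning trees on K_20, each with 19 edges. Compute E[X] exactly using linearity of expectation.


K_20 has 20^{20 − 2} = 262144000000000000000000 labelled spanning trees.
For each such spanning tree H, let X_H = 1 if all 19 edges of H are present in G. Then P[X_H = 1] = p^{19} = (9/20)^{19} = 1350851717672992089/5242880000000000000000000.
Summing the indicators: E[X] = Σ_H E[X_H] = 262144000000000000000000 · p^{19} = 262144000000000000000000 · 1350851717672992089/5242880000000000000000000 = 1350851717672992089/20.
Numerically: E[X] ≈ 6.754e+16.

E[X] = 262144000000000000000000 · (9/20)^{19} = 1350851717672992089/20 ≈ 6.754e+16.


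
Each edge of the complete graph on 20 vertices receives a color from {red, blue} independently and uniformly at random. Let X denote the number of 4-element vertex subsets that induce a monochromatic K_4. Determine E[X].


Let X = Σ_S X_S over the C(20, 4) = 4845 subsets S of size 4, where X_S = 1 if the K_4 on S is monochromatic.
For a fixed S, the K_4 on S has C(4, 2) = 6 edges. P[all 6 edges red] = (1/2)^6, and likewise for blue, so P[monochromatic] = 2·(1/2)^6 = 2^{1 − 6} = 1/32.
By linearity: E[X] = C(20, 4) · 2^{1 − 6} = 4845 · 1/32 = 4845/32.
Numerically: E[X] ≈ 151.40625.

E[X] = C(20,4)·2^(1−C(4,2)) = 4845/32 ≈ 151.40625.


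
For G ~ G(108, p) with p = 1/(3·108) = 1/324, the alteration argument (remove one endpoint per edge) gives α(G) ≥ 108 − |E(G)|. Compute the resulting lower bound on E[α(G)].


E[|E(G)|] = C(108, 2)·p = 5778 · (1/324) = 107/6.
E[α(G)] ≥ n − E[|E(G)|] = 108 − 107/6 = 541/6.
Numerically: ≈ 90.16667.
(This is only a lower bound; the true E[α(G)] may be larger.)

E[α(G)] ≥ 541/6 ≈ 90.16667.


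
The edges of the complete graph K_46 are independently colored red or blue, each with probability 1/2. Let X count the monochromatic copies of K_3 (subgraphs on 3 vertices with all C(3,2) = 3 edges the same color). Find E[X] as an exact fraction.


Let X = Σ_S X_S over the C(46, 3) = 15180 subsets S of size 3, where X_S = 1 if the K_3 on S is monochromatic.
For a fixed S, the K_3 on S has C(3, 2) = 3 edges. P[all 3 edges red] = (1/2)^3, and likewise for blue, so P[monochromatic] = 2·(1/2)^3 = 2^{1 − 3} = 1/4.
Summing: E[X] = C(46, 3) · 2^{1 − 3} = 15180 · 1/4 = 3795.
Numerically: E[X] ≈ 3795.0000.

E[X] = C(46,3)·2^(1−C(3,2)) = 3795 ≈ 3795.0000.


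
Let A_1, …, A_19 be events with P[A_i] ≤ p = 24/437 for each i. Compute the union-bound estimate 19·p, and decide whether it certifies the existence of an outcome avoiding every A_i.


Union bound: P[∪_{i=1}^{19} A_i] ≤ Σ_i P[A_i] ≤ 19·p = 19·(24/437) = 24/23.
Numerically: 24/23 ≈ 1.043.
Is 24/23 < 1? NO.
Since the bound 24/23 is ≥ 1, the union bound is uninformative here; it does NOT by itself certify existence.

19·p = 24/23 ≈ 1.043; existence NOT certified by the union bound.


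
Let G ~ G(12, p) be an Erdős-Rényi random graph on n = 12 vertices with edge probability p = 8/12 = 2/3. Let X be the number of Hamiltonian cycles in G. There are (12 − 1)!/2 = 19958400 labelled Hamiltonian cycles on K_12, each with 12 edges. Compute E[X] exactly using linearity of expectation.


K_12 has (12 − 1)!/2 = 19958400 labelled Hamiltonian cycles.
For each such Hamiltonian cycle H, let X_H = 1 if all 12 edges of H are present in G. Then P[X_H = 1] = p^{12} = (2/3)^{12} = 4096/531441.
By linearity of expectation: E[X] = Σ_H E[X_H] = 19958400 · p^{12} = 19958400 · 4096/531441 = 1009254400/6561.
Numerically: E[X] ≈ 153826.

E[X] = 19958400 · (2/3)^{12} = 1009254400/6561 ≈ 153826.


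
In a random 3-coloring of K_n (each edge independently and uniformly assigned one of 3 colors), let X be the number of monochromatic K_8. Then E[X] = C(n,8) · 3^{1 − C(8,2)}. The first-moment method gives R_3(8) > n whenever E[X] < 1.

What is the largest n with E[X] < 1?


We need C(n, 8) · 3^{1 − 28} < 1, i.e. C(n, 8) < 3^{28 − 1} = 7625597484987.
Check values of n near the boundary:
  n = 151: C(151, 8) = 5551321138650; 5551321138650 < 7625597484987? YES
  n = 152: C(152, 8) = 5859727868575; 5859727868575 < 7625597484987? YES
  n = 153: C(153, 8) = 6183023199255; 6183023199255 < 7625597484987? YES
  n = 154: C(154, 8) = 6521818990995; 6521818990995 < 7625597484987? YES
  n = 155: C(155, 8) = 6876747915675; 6876747915675 < 7625597484987? YES
  n = 156: C(156, 8) = 7248464019225; 7248464019225 < 7625597484987? YES
  n = 157: C(157, 8) = 7637643295425; 7637643295425 < 7625597484987? NO
  n = 158: C(158, 8) = 8044984271181; 8044984271181 < 7625597484987? NO
  n = 159: C(159, 8) = 8471208603429; 8471208603429 < 7625597484987? NO
The largest n with C(n, 8) < 7625597484987 is n = 156 (where E[X] = 805384891025/847288609443 ≈ 0.9505). Hence R_3(8) > 156, i.e. R_3(8) ≥ 157.

Largest n = 156; hence R_3(8) > 156.


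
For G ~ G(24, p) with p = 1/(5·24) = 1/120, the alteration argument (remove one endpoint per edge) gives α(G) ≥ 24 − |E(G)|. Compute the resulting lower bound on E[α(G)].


E[|E(G)|] = C(24, 2)·p = 276 · (1/120) = 23/10.
E[α(G)] ≥ n − E[|E(G)|] = 24 − 23/10 = 217/10.
Numerically: ≈ 21.70000.
(This is only a lower bound; the true E[α(G)] may be larger.)

E[α(G)] ≥ 217/10 ≈ 21.70000.


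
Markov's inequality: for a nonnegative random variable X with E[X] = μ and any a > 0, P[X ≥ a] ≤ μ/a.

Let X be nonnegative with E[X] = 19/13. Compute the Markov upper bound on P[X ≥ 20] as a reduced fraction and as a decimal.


μ = E[X] = 19/13, a = 20.
Markov: P[X ≥ 20] ≤ μ/a = (19/13)/20 = 19/260.
Numerically: ≈ 0.0731.
(Since a = 20 > μ = 1.4615, the bound 19/260 is < 1 and informative.)

P[X ≥ 20] ≤ 19/260 ≈ 0.0731.


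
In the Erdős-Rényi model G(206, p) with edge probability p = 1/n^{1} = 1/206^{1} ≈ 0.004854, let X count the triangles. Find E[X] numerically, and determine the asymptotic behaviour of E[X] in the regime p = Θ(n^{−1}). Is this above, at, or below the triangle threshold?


Number of potential triangles: C(206, 3) = 1435820.
Each occurs with probability p³ ≈ (0.004854)³ ≈ 1.143927e-07.
By linearity: E[X] = C(206, 3)·p³ ≈ 1435820 · 1.143927e-07 ≈ 0.1642.
Here α = 1, so p = 1/n is exactly at the triangle threshold p ~ 1/n. Asymptotically E[X] → c³/6 = 1³/6 = 1/6 ≈ 0.1667, a bounded constant. In this regime the triangle count is asymptotically Poisson(c³/6).

E[X] ≈ 0.1642; in regime p = Θ(1/n^{1}) E[X] stays bounded (at the triangle threshold p ~ 1/n).


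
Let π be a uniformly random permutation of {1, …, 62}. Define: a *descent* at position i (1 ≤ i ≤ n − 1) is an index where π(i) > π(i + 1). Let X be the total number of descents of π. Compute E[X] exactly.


Write X = Σ X_I over i = 1, …, 61, with X_I the indicator of one descent.
There are 61 indicators.
For each fixed i, the pair (π(i), π(i+1)) is a uniformly random ordered pair of distinct values from {1, …, 62}; by symmetry P[π(i) > π(i+1)] = 1/2.
By linearity: E[X] = 61 · (1/2) = (62 − 1) · (1/2) = 61/2 ≈ 30.5000.

E[X] = 61/2 = 30.5000.


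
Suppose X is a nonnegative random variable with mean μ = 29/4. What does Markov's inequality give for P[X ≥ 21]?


μ = E[X] = 29/4, a = 21.
Markov: P[X ≥ 21] ≤ μ/a = (29/4)/21 = 29/84.
Numerically: ≈ 0.3452.
(Since a = 21 > μ = 7.2500, the bound 29/84 is < 1 and informative.)

P[X ≥ 21] ≤ 29/84 ≈ 0.3452.


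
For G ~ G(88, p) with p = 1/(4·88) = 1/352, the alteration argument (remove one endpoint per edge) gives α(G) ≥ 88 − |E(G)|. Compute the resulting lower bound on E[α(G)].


E[|E(G)|] = C(88, 2)·p = 3828 · (1/352) = 87/8.
E[α(G)] ≥ n − E[|E(G)|] = 88 − 87/8 = 617/8.
Numerically: ≈ 77.1250.
(This is only a lower bound; the true E[α(G)] may be larger.)

E[α(G)] ≥ 617/8 ≈ 77.1250.


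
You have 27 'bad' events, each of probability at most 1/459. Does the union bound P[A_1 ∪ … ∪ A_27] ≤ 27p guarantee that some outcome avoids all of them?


Union bound: P[∪_{i=1}^{27} A_i] ≤ Σ_i P[A_i] ≤ 27·p = 27·(1/459) = 1/17.
Numerically: 1/17 ≈ 0.05882.
Is 1/17 < 1? YES.
Since P[∪ A_i] ≤ 1/17 < 1, the complement has P[∩ A_i^c] ≥ 1 − 1/17 = 16/17 > 0, so some outcome avoids every A_i.

27·p = 1/17 ≈ 0.05882; existence CERTIFIED by the union bound.


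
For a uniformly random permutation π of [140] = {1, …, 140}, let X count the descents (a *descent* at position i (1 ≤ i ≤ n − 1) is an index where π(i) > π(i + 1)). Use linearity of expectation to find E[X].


Write X = Σ X_I over i = 1, …, 139, with X_I the indicator of one descent.
There are 139 indicators.
For each fixed i, the pair (π(i), π(i+1)) is a uniformly random ordered pair of distinct values from {1, …, 140}; by symmetry P[π(i) > π(i+1)] = 1/2.
By linearity: E[X] = 139 · (1/2) = (140 − 1) · (1/2) = 139/2 ≈ 69.500000.

E[X] = 139/2 = 69.500000.


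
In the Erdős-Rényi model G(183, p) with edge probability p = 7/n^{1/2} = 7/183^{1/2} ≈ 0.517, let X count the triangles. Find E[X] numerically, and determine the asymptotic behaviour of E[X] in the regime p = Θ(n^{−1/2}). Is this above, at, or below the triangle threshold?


Number of potential triangles: C(183, 3) = 1004731.
Each occurs with probability p³ ≈ (0.517)³ ≈ 1.38553e-01.
By linearity: E[X] = C(183, 3)·p³ ≈ 1004731 · 1.38553e-01 ≈ 139208.992.
Since α = 1/2 < 1, p = c/n^{1/2} ≫ 1/n is above the triangle threshold p ~ 1/n. Asymptotically E[X] ~ (c³/6)·n^{3(1−α)} = (7³/6)·n^{1.5} → ∞; triangles are abundant w.h.p.

E[X] ≈ 139208.992; in regime p = Θ(1/n^{1/2}) E[X] diverges (above the triangle threshold p ~ 1/n).
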